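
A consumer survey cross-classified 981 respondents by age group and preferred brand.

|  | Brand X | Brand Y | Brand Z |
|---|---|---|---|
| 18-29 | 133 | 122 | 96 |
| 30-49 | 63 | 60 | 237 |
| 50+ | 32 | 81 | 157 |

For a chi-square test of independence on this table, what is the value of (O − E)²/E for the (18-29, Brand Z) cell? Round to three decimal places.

35.888

Row total (18-29) = 351; column total (Brand Z) = 490; N = 981.
Expected count E = 351 × 490 / 981 = 175.3211.
Contribution = (O − E)²/E = (96 − 175.3211)² / 175.3211 = 35.888.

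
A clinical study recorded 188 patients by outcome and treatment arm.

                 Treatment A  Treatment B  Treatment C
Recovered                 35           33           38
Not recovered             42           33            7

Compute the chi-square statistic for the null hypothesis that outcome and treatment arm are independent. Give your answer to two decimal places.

Row totals: 106, 82. Column totals: 77, 66, 45. Grand total N = 188.
Expected counts (row total × column total / N):
  Recovered, Treatment A: 106×77/188 = 43.4149
  Recovered, Treatment B: 106×66/188 = 37.2128
  Recovered, Treatment C: 106×45/188 = 25.3723
  Not recovered, Treatment A: 82×77/188 = 33.5851
  Not recovered, Treatment B: 82×66/188 = 28.7872
  Not recovered, Treatment C: 82×45/188 = 19.6277
Contributions (O − E)²/E:
  (35 − 43.4149)²/43.4149 = 1.6310
  (33 − 37.2128)²/37.2128 = 0.4769
  (38 − 25.3723)²/25.3723 = 6.2848
  (42 − 33.5851)²/33.5851 = 2.1084
  (33 − 28.7872)²/28.7872 = 0.6165
  (7 − 19.6277)²/19.6277 = 8.1242
χ² = 1.6310 + 0.4769 + 6.2848 + 2.1084 + 0.6165 + 8.1242 = 19.24

19.24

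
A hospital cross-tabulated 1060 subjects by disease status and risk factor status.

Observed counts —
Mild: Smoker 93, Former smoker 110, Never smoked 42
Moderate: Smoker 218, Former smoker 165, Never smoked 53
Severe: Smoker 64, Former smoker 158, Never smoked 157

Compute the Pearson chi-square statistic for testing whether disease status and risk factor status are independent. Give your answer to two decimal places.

144.41

Row totals: 245, 436, 379. Column totals: 375, 433, 252. Grand total N = 1060.
Expected counts (row total × column total / N):
  Mild, Smoker: 245×375/1060 = 86.675
  Mild, Former smoker: 245×433/1060 = 100.080
  Mild, Never smoked: 245×252/1060 = 58.245
  Moderate, Smoker: 436×375/1060 = 154.245
  Moderate, Former smoker: 436×433/1060 = 178.102
  Moderate, Never smoked: 436×252/1060 = 103.653
  Severe, Smoker: 379×375/1060 = 134.080
  Severe, Former smoker: 379×433/1060 = 154.818
  Severe, Never smoked: 379×252/1060 = 90.102
Contributions (O − E)²/E:
  (93 − 86.675)²/86.675 = 0.4616
  (110 − 100.080)²/100.080 = 0.9833
  (42 − 58.245)²/58.245 = 4.5309
  (218 − 154.245)²/154.245 = 26.3522
  (165 − 178.102)²/178.102 = 0.9638
  (53 − 103.653)²/103.653 = 24.7530
  (64 − 134.080)²/134.080 = 36.6289
  (158 − 154.818)²/154.818 = 0.0654
  (157 − 90.102)²/90.102 = 49.6697
χ² = 0.4616 + 0.9833 + 4.5309 + 26.3522 + 0.9638 + 24.7530 + 36.6289 + 0.0654 + 49.6697 = 144.41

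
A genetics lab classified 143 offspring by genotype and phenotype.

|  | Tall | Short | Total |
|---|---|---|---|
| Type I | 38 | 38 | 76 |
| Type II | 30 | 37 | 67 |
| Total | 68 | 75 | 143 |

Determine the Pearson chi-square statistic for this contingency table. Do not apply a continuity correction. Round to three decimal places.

Grand total N = 143.
Expected counts (row total × column total / N):
  Type I, Tall: 76×68/143 = 36.1399
  Type I, Short: 76×75/143 = 39.8601
  Type II, Tall: 67×68/143 = 31.8601
  Type II, Short: 67×75/143 = 35.1399
Contributions (O − E)²/E:
  (38 − 36.1399)²/36.1399 = 0.0957
  (38 − 39.8601)²/39.8601 = 0.0868
  (30 − 31.8601)²/31.8601 = 0.1086
  (37 − 35.1399)²/35.1399 = 0.0985
χ² = 0.0957 + 0.0868 + 0.1086 + 0.0985 = 0.390

0.390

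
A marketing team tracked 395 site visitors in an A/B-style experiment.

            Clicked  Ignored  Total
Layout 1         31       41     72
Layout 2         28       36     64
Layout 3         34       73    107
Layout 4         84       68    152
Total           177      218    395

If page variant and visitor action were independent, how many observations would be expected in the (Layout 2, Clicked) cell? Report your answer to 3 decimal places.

Row total (Layout 2) = 64; column total (Clicked) = 177; grand total N = 395.
Expected count = (row total × column total) / N = 64 × 177 / 395 = 28.678.

28.678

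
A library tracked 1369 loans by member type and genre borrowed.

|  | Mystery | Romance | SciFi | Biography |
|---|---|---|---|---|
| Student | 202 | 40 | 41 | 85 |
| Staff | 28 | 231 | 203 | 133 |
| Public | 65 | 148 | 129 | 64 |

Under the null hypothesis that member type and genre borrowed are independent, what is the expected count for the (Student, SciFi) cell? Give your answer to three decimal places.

Row total (Student) = 368; column total (SciFi) = 373; grand total N = 1369.
Expected count = (row total × column total) / N = 368 × 373 / 1369 = 100.266.

100.266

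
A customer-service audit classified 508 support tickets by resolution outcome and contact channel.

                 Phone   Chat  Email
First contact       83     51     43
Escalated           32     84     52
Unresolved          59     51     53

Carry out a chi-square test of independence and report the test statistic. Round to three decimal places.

Row totals: 177, 168, 163. Column totals: 174, 186, 148. Grand total N = 508.
Expected counts (row total × column total / N):
  First contact, Phone: 177×174/508 = 60.6260
  First contact, Chat: 177×186/508 = 64.8071
  First contact, Email: 177×148/508 = 51.5669
  Escalated, Phone: 168×174/508 = 57.5433
  Escalated, Chat: 168×186/508 = 61.5118
  Escalated, Email: 168×148/508 = 48.9449
  Unresolved, Phone: 163×174/508 = 55.8307
  Unresolved, Chat: 163×186/508 = 59.6811
  Unresolved, Email: 163×148/508 = 47.4882
Contributions (O − E)²/E:
  (83 − 60.6260)²/60.6260 = 8.2571
  (51 − 64.8071)²/64.8071 = 2.9416
  (43 − 51.5669)²/51.5669 = 1.4232
  (32 − 57.5433)²/57.5433 = 11.3386
  (84 − 61.5118)²/61.5118 = 8.2215
  (52 − 48.9449)²/48.9449 = 0.1907
  (59 − 55.8307)²/55.8307 = 0.1799
  (51 − 59.6811)²/59.6811 = 1.2627
  (53 − 47.4882)²/47.4882 = 0.6397
χ² = 8.2571 + 2.9416 + 1.4232 + 11.3386 + 8.2215 + 0.1907 + 0.1799 + 1.2627 + 0.6397 = 34.455

34.455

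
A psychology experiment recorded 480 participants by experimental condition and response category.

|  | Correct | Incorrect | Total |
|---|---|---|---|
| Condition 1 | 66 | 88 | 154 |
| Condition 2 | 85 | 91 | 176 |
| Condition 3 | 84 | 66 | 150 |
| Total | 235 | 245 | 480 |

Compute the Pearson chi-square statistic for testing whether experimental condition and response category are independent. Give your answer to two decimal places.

5.30

Grand total N = 480.
Expected counts (row total × column total / N):
  Condition 1, Correct: 154×235/480 = 75.396
  Condition 1, Incorrect: 154×245/480 = 78.604
  Condition 2, Correct: 176×235/480 = 86.167
  Condition 2, Incorrect: 176×245/480 = 89.833
  Condition 3, Correct: 150×235/480 = 73.438
  Condition 3, Incorrect: 150×245/480 = 76.562
Contributions (O − E)²/E:
  (66 − 75.396)²/75.396 = 1.1709
  (88 − 78.604)²/78.604 = 1.1232
  (85 − 86.167)²/86.167 = 0.0158
  (91 − 89.833)²/89.833 = 0.0152
  (84 − 73.438)²/73.438 = 1.5190
  (66 − 76.562)²/76.562 = 1.4571
χ² = 1.1709 + 1.1232 + 0.0158 + 0.0152 + 1.5190 + 1.4571 = 5.30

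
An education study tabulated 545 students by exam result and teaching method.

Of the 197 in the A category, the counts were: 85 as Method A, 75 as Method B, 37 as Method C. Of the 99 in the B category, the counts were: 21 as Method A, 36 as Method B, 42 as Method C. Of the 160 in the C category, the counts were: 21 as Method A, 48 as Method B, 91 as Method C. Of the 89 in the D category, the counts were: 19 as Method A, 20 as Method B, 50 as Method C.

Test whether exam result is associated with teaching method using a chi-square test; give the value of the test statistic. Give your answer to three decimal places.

77.440

Row totals: 197, 99, 160, 89. Column totals: 146, 179, 220. Grand total N = 545.
Expected counts (row total × column total / N):
  A, Method A: 197×146/545 = 52.774312
  A, Method B: 197×179/545 = 64.702752
  A, Method C: 197×220/545 = 79.522936
  B, Method A: 99×146/545 = 26.521101
  B, Method B: 99×179/545 = 32.515596
  B, Method C: 99×220/545 = 39.963303
  C, Method A: 160×146/545 = 42.862385
  C, Method B: 160×179/545 = 52.550459
  C, Method C: 160×220/545 = 64.587156
  D, Method A: 89×146/545 = 23.842202
  D, Method B: 89×179/545 = 29.231193
  D, Method C: 89×220/545 = 35.926606
Contributions (O − E)²/E:
  (85 − 52.774312)²/52.774312 = 19.6780
  (75 − 64.702752)²/64.702752 = 1.6388
  (37 − 79.522936)²/79.522936 = 22.7381
  (21 − 26.521101)²/26.521101 = 1.1494
  (36 − 32.515596)²/32.515596 = 0.3734
  (42 − 39.963303)²/39.963303 = 0.1038
  (21 − 42.862385)²/42.862385 = 11.1511
  (48 − 52.550459)²/52.550459 = 0.3940
  (91 − 64.587156)²/64.587156 = 10.8015
  (19 − 23.842202)²/23.842202 = 0.9834
  (20 − 29.231193)²/29.231193 = 2.9152
  (50 − 35.926606)²/35.926606 = 5.5129
χ² = 19.6780 + 1.6388 + 22.7381 + 1.1494 + 0.3734 + 0.1038 + 11.1511 + 0.3940 + 10.8015 + 0.9834 + 2.9152 + 5.5129 = 77.440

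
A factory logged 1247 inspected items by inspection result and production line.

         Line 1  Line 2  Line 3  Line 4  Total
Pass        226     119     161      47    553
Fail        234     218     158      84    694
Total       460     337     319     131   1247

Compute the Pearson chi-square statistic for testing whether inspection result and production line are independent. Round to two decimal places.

Grand total N = 1247.
Expected counts (row total × column total / N):
  Pass, Line 1: 553×460/1247 = 203.994
  Pass, Line 2: 553×337/1247 = 149.447
  Pass, Line 3: 553×319/1247 = 141.465
  Pass, Line 4: 553×131/1247 = 58.094
  Fail, Line 1: 694×460/1247 = 256.006
  Fail, Line 2: 694×337/1247 = 187.553
  Fail, Line 3: 694×319/1247 = 177.535
  Fail, Line 4: 694×131/1247 = 72.906
Contributions (O − E)²/E:
  (226 − 203.994)²/203.994 = 2.3739
  (119 − 149.447)²/149.447 = 6.2030
  (161 − 141.465)²/141.465 = 2.6976
  (47 − 58.094)²/58.094 = 2.1186
  (234 − 256.006)²/256.006 = 1.8916
  (218 − 187.553)²/187.553 = 4.9427
  (158 − 177.535)²/177.535 = 2.1495
  (84 − 72.906)²/72.906 = 1.6882
χ² = 2.3739 + 6.2030 + 2.6976 + 2.1186 + 1.8916 + 4.9427 + 2.1495 + 1.6882 = 24.07

24.07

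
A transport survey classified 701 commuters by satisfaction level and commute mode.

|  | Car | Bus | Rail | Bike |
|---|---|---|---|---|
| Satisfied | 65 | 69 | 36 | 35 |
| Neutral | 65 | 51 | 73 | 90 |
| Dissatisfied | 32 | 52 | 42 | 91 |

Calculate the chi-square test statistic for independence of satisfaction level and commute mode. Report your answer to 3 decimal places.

Row totals: 205, 279, 217. Column totals: 162, 172, 151, 216. Grand total N = 701.
Expected counts (row total × column total / N):
  Satisfied, Car: 205×162/701 = 47.3752
  Satisfied, Bus: 205×172/701 = 50.2996
  Satisfied, Rail: 205×151/701 = 44.1583
  Satisfied, Bike: 205×216/701 = 63.1669
  Neutral, Car: 279×162/701 = 64.4765
  Neutral, Bus: 279×172/701 = 68.4565
  Neutral, Rail: 279×151/701 = 60.0984
  Neutral, Bike: 279×216/701 = 85.9686
  Dissatisfied, Car: 217×162/701 = 50.1484
  Dissatisfied, Bus: 217×172/701 = 53.2439
  Dissatisfied, Rail: 217×151/701 = 46.7432
  Dissatisfied, Bike: 217×216/701 = 66.8645
Contributions (O − E)²/E:
  (65 − 47.3752)²/47.3752 = 6.5569
  (69 − 50.2996)²/50.2996 = 6.9524
  (36 − 44.1583)²/44.1583 = 1.5073
  (35 − 63.1669)²/63.1669 = 12.5600
  (65 − 64.4765)²/64.4765 = 0.0043
  (51 − 68.4565)²/68.4565 = 4.4514
  (73 − 60.0984)²/60.0984 = 2.7696
  (90 − 85.9686)²/85.9686 = 0.1890
  (32 − 50.1484)²/50.1484 = 6.5678
  (52 − 53.2439)²/53.2439 = 0.0291
  (42 − 46.7432)²/46.7432 = 0.4813
  (91 − 66.8645)²/66.8645 = 8.7120
χ² = 6.5569 + 6.9524 + 1.5073 + 12.5600 + 0.0043 + 4.4514 + 2.7696 + 0.1890 + 6.5678 + 0.0291 + 0.4813 + 8.7120 = 50.781

50.781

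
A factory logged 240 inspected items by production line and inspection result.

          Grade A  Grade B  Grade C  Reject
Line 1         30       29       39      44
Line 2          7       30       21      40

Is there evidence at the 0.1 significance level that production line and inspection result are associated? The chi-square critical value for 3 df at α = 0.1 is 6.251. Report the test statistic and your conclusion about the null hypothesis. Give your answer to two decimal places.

12.25; reject H₀

Row totals: 142, 98. Column totals: 37, 59, 60, 84. Grand total N = 240.
Expected counts (row total × column total / N):
  Line 1, Grade A: 142×37/240 = 21.892
  Line 1, Grade B: 142×59/240 = 34.908
  Line 1, Grade C: 142×60/240 = 35.500
  Line 1, Reject: 142×84/240 = 49.700
  Line 2, Grade A: 98×37/240 = 15.108
  Line 2, Grade B: 98×59/240 = 24.092
  Line 2, Grade C: 98×60/240 = 24.500
  Line 2, Reject: 98×84/240 = 34.300
Contributions (O − E)²/E:
  (30 − 21.892)²/21.892 = 3.0029
  (29 − 34.908)²/34.908 = 0.9999
  (39 − 35.500)²/35.500 = 0.3451
  (44 − 49.700)²/49.700 = 0.6537
  (7 − 15.108)²/15.108 = 4.3513
  (30 − 24.092)²/24.092 = 1.4488
  (21 − 24.500)²/24.500 = 0.5000
  (40 − 34.300)²/34.300 = 0.9472
χ² = 3.0029 + 0.9999 + 0.3451 + 0.6537 + 4.3513 + 1.4488 + 0.5000 + 0.9472 = 12.25
df = (2−1)(4−1) = 3. Since 12.25 > 6.251, reject the null hypothesis of independence at α = 0.1.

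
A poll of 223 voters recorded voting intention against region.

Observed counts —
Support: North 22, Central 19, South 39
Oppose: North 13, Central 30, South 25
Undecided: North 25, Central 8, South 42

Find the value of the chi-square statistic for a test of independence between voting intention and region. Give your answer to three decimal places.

21.283

Row totals: 80, 68, 75. Column totals: 60, 57, 106. Grand total N = 223.
Expected counts (row total × column total / N):
  Support, North: 80×60/223 = 21.5247
  Support, Central: 80×57/223 = 20.4484
  Support, South: 80×106/223 = 38.0269
  Oppose, North: 68×60/223 = 18.2960
  Oppose, Central: 68×57/223 = 17.3812
  Oppose, South: 68×106/223 = 32.3229
  Undecided, North: 75×60/223 = 20.1794
  Undecided, Central: 75×57/223 = 19.1704
  Undecided, South: 75×106/223 = 35.6502
Contributions (O − E)²/E:
  (22 − 21.5247)²/21.5247 = 0.0105
  (19 − 20.4484)²/20.4484 = 0.1026
  (39 − 38.0269)²/38.0269 = 0.0249
  (13 − 18.2960)²/18.2960 = 1.5330
  (30 − 17.3812)²/17.3812 = 9.1613
  (25 − 32.3229)²/32.3229 = 1.6590
  (25 − 20.1794)²/20.1794 = 1.1516
  (8 − 19.1704)²/19.1704 = 6.5089
  (42 − 35.6502)²/35.6502 = 1.1310
χ² = 0.0105 + 0.1026 + 0.0249 + 1.5330 + 9.1613 + 1.6590 + 1.1516 + 6.5089 + 1.1310 = 21.283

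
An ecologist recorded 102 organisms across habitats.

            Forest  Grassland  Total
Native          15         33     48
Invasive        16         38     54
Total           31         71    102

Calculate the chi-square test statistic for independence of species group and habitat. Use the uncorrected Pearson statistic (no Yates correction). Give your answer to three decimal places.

0.032

Grand total N = 102.
Expected counts (row total × column total / N):
  Native, Forest: 48×31/102 = 14.5882
  Native, Grassland: 48×71/102 = 33.4118
  Invasive, Forest: 54×31/102 = 16.4118
  Invasive, Grassland: 54×71/102 = 37.5882
Contributions (O − E)²/E:
  (15 − 14.5882)²/14.5882 = 0.0116
  (33 − 33.4118)²/33.4118 = 0.0051
  (16 − 16.4118)²/16.4118 = 0.0103
  (38 − 37.5882)²/37.5882 = 0.0045
χ² = 0.0116 + 0.0051 + 0.0103 + 0.0045 = 0.032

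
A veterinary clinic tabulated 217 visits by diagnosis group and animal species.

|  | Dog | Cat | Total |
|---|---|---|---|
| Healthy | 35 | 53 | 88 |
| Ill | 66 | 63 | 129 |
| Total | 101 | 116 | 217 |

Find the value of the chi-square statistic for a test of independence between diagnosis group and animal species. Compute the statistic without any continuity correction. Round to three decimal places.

Grand total N = 217.
Expected counts (row total × column total / N):
  Healthy, Dog: 88×101/217 = 40.9585
  Healthy, Cat: 88×116/217 = 47.0415
  Ill, Dog: 129×101/217 = 60.0415
  Ill, Cat: 129×116/217 = 68.9585
Contributions (O − E)²/E:
  (35 − 40.9585)²/40.9585 = 0.8668
  (53 − 47.0415)²/47.0415 = 0.7547
  (66 − 60.0415)²/60.0415 = 0.5913
  (63 − 68.9585)²/68.9585 = 0.5149
χ² = 0.8668 + 0.7547 + 0.5913 + 0.5149 = 2.728

2.728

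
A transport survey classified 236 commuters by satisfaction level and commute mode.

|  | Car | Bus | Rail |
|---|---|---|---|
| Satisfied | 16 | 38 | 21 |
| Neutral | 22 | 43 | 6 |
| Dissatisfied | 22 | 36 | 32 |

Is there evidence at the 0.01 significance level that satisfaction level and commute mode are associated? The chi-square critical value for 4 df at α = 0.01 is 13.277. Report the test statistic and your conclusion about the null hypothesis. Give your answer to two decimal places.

Row totals: 75, 71, 90. Column totals: 60, 117, 59. Grand total N = 236.
Expected counts (row total × column total / N):
  Satisfied, Car: 75×60/236 = 19.068
  Satisfied, Bus: 75×117/236 = 37.182
  Satisfied, Rail: 75×59/236 = 18.750
  Neutral, Car: 71×60/236 = 18.051
  Neutral, Bus: 71×117/236 = 35.199
  Neutral, Rail: 71×59/236 = 17.750
  Dissatisfied, Car: 90×60/236 = 22.881
  Dissatisfied, Bus: 90×117/236 = 44.619
  Dissatisfied, Rail: 90×59/236 = 22.500
Contributions (O − E)²/E:
  (16 − 19.068)²/19.068 = 0.4936
  (38 − 37.182)²/37.182 = 0.0180
  (21 − 18.750)²/18.750 = 0.2700
  (22 − 18.051)²/18.051 = 0.8639
  (43 − 35.199)²/35.199 = 1.7289
  (6 − 17.750)²/17.750 = 7.7782
  (22 − 22.881)²/22.881 = 0.0339
  (36 − 44.619)²/44.619 = 1.6649
  (32 − 22.500)²/22.500 = 4.0111
χ² = 0.4936 + 0.0180 + 0.2700 + 0.8639 + 1.7289 + 7.7782 + 0.0339 + 1.6649 + 4.0111 = 16.86
df = (3−1)(3−1) = 4. Since 16.86 > 13.277, reject the null hypothesis of independence at α = 0.01.

16.86; reject H₀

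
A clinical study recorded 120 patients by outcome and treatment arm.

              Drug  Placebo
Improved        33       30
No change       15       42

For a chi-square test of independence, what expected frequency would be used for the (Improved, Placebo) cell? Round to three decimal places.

Row total (Improved) = 63; column total (Placebo) = 72; grand total N = 120.
Expected count = (row total × column total) / N = 63 × 72 / 120 = 37.800.

37.800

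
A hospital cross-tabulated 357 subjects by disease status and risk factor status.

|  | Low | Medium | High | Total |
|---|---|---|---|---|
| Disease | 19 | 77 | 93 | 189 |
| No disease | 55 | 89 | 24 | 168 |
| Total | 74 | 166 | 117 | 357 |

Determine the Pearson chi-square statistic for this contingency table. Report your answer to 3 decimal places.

Grand total N = 357.
Expected counts (row total × column total / N):
  Disease, Low: 189×74/357 = 39.1765
  Disease, Medium: 189×166/357 = 87.8824
  Disease, High: 189×117/357 = 61.9412
  No disease, Low: 168×74/357 = 34.8235
  No disease, Medium: 168×166/357 = 78.1176
  No disease, High: 168×117/357 = 55.0588
Contributions (O − E)²/E:
  (19 − 39.1765)²/39.1765 = 10.3912
  (77 − 87.8824)²/87.8824 = 1.3476
  (93 − 61.9412)²/61.9412 = 15.5736
  (55 − 34.8235)²/34.8235 = 11.6901
  (89 − 78.1176)²/78.1176 = 1.5160
  (24 − 55.0588)²/55.0588 = 17.5203
χ² = 10.3912 + 1.3476 + 15.5736 + 11.6901 + 1.5160 + 17.5203 = 58.039

58.039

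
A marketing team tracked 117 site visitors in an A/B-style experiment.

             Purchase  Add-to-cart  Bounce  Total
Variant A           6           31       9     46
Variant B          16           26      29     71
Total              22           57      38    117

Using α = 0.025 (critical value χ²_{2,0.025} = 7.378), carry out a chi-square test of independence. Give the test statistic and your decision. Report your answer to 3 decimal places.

10.655; reject H₀

Grand total N = 117.
Expected counts (row total × column total / N):
  Variant A, Purchase: 46×22/117 = 8.6496
  Variant A, Add-to-cart: 46×57/117 = 22.4103
  Variant A, Bounce: 46×38/117 = 14.9402
  Variant B, Purchase: 71×22/117 = 13.3504
  Variant B, Add-to-cart: 71×57/117 = 34.5897
  Variant B, Bounce: 71×38/117 = 23.0598
Contributions (O − E)²/E:
  (6 − 8.6496)²/8.6496 = 0.8116
  (31 − 22.4103)²/22.4103 = 3.2924
  (9 − 14.9402)²/14.9402 = 2.3618
  (16 − 13.3504)²/13.3504 = 0.5259
  (26 − 34.5897)²/34.5897 = 2.1331
  (29 − 23.0598)²/23.0598 = 1.5302
χ² = 0.8116 + 3.2924 + 2.3618 + 0.5259 + 2.1331 + 1.5302 = 10.655
df = (2−1)(3−1) = 2. Since 10.655 > 7.378, reject the null hypothesis of independence at α = 0.025.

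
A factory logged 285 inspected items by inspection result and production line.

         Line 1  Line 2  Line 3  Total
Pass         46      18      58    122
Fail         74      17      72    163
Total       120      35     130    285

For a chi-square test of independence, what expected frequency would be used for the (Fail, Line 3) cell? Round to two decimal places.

Row total (Fail) = 163; column total (Line 3) = 130; grand total N = 285.
Expected count = (row total × column total) / N = 163 × 130 / 285 = 74.35.

74.35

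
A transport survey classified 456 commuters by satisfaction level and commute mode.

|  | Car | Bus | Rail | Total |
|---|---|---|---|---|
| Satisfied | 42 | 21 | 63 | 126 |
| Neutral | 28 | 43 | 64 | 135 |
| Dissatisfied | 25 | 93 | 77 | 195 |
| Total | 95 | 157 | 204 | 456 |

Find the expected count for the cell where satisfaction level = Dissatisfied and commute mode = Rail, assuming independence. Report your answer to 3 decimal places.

87.237

Row total (Dissatisfied) = 195; column total (Rail) = 204; grand total N = 456.
Expected count = (row total × column total) / N = 195 × 204 / 456 = 87.237.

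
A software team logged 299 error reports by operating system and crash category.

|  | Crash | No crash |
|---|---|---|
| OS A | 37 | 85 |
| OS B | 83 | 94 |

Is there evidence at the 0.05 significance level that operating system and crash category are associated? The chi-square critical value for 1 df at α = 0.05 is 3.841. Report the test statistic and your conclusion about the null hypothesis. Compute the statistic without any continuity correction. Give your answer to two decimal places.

Row totals: 122, 177. Column totals: 120, 179. Grand total N = 299.
Expected counts (row total × column total / N):
  OS A, Crash: 122×120/299 = 48.963
  OS A, No crash: 122×179/299 = 73.037
  OS B, Crash: 177×120/299 = 71.037
  OS B, No crash: 177×179/299 = 105.963
Contributions (O − E)²/E:
  (37 − 48.963)²/48.963 = 2.9229
  (85 − 73.037)²/73.037 = 1.9595
  (83 − 71.037)²/71.037 = 2.0146
  (94 − 105.963)²/105.963 = 1.3506
χ² = 2.9229 + 1.9595 + 2.0146 + 1.3506 = 8.25
df = (2−1)(2−1) = 1. Since 8.25 > 3.841, reject the null hypothesis of independence at α = 0.05.

8.25; reject H₀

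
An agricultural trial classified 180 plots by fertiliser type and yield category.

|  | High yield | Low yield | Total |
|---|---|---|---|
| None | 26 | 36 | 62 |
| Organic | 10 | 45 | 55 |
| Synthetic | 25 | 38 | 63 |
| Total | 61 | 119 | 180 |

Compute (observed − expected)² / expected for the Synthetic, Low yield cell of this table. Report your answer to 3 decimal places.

Row total (Synthetic) = 63; column total (Low yield) = 119; N = 180.
Expected count E = 63 × 119 / 180 = 41.6500.
Contribution = (O − E)²/E = (38 − 41.6500)² / 41.6500 = 0.320.

0.320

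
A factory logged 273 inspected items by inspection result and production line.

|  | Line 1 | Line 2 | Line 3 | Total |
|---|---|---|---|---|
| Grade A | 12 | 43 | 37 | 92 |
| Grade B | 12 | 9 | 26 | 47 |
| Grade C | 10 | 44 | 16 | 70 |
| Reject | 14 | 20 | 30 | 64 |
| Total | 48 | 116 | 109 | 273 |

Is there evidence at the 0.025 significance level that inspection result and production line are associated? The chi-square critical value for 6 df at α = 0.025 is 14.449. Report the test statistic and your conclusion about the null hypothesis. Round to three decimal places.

Grand total N = 273.
Expected counts (row total × column total / N):
  Grade A, Line 1: 92×48/273 = 16.1758
  Grade A, Line 2: 92×116/273 = 39.0916
  Grade A, Line 3: 92×109/273 = 36.7326
  Grade B, Line 1: 47×48/273 = 8.2637
  Grade B, Line 2: 47×116/273 = 19.9707
  Grade B, Line 3: 47×109/273 = 18.7656
  Grade C, Line 1: 70×48/273 = 12.3077
  Grade C, Line 2: 70×116/273 = 29.7436
  Grade C, Line 3: 70×109/273 = 27.9487
  Reject, Line 1: 64×48/273 = 11.2527
  Reject, Line 2: 64×116/273 = 27.1941
  Reject, Line 3: 64×109/273 = 25.5531
Contributions (O − E)²/E:
  (12 − 16.1758)²/16.1758 = 1.0780
  (43 − 39.0916)²/39.0916 = 0.3908
  (37 − 36.7326)²/36.7326 = 0.0019
  (12 − 8.2637)²/8.2637 = 1.6893
  (9 − 19.9707)²/19.9707 = 6.0266
  (26 − 18.7656)²/18.7656 = 2.7890
  (10 − 12.3077)²/12.3077 = 0.4327
  (44 − 29.7436)²/29.7436 = 6.8332
  (16 − 27.9487)²/27.9487 = 5.1083
  (14 − 11.2527)²/11.2527 = 0.6707
  (20 − 27.1941)²/27.1941 = 1.9032
  (30 − 25.5531)²/25.5531 = 0.7739
χ² = 1.0780 + 0.3908 + 0.0019 + 1.6893 + 6.0266 + 2.7890 + 0.4327 + 6.8332 + 5.1083 + 0.6707 + 1.9032 + 0.7739 = 27.698
df = (4−1)(3−1) = 6. Since 27.698 > 14.449, reject the null hypothesis of independence at α = 0.025.

27.698; reject H₀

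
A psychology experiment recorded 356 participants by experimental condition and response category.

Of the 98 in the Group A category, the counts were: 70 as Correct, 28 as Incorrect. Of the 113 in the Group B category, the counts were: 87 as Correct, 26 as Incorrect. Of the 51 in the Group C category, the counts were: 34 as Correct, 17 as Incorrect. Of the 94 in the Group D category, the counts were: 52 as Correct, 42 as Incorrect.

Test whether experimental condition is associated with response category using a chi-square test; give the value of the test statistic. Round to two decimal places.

11.76

Row totals: 98, 113, 51, 94. Column totals: 243, 113. Grand total N = 356.
Expected counts (row total × column total / N):
  Group A, Correct: 98×243/356 = 66.893
  Group A, Incorrect: 98×113/356 = 31.107
  Group B, Correct: 113×243/356 = 77.132
  Group B, Incorrect: 113×113/356 = 35.868
  Group C, Correct: 51×243/356 = 34.812
  Group C, Incorrect: 51×113/356 = 16.188
  Group D, Correct: 94×243/356 = 64.163
  Group D, Incorrect: 94×113/356 = 29.837
Contributions (O − E)²/E:
  (70 − 66.893)²/66.893 = 0.1443
  (28 − 31.107)²/31.107 = 0.3103
  (87 − 77.132)²/77.132 = 1.2625
  (26 − 35.868)²/35.868 = 2.7149
  (34 − 34.812)²/34.812 = 0.0189
  (17 − 16.188)²/16.188 = 0.0407
  (52 − 64.163)²/64.163 = 2.3057
  (42 − 29.837)²/29.837 = 4.9582
χ² = 0.1443 + 0.3103 + 1.2625 + 2.7149 + 0.0189 + 0.0407 + 2.3057 + 4.9582 = 11.76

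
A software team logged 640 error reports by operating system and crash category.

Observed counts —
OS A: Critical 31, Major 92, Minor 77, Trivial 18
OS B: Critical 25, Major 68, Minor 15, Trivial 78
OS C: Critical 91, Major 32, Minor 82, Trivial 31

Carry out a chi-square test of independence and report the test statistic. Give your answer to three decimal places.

Row totals: 218, 186, 236. Column totals: 147, 192, 174, 127. Grand total N = 640.
Expected counts (row total × column total / N):
  OS A, Critical: 218×147/640 = 50.07187
  OS A, Major: 218×192/640 = 65.40000
  OS A, Minor: 218×174/640 = 59.26875
  OS A, Trivial: 218×127/640 = 43.25937
  OS B, Critical: 186×147/640 = 42.72187
  OS B, Major: 186×192/640 = 55.80000
  OS B, Minor: 186×174/640 = 50.56875
  OS B, Trivial: 186×127/640 = 36.90937
  OS C, Critical: 236×147/640 = 54.20625
  OS C, Major: 236×192/640 = 70.80000
  OS C, Minor: 236×174/640 = 64.16250
  OS C, Trivial: 236×127/640 = 46.83125
Contributions (O − E)²/E:
  (31 − 50.07187)²/50.07187 = 7.2643
  (92 − 65.40000)²/65.40000 = 10.8190
  (77 − 59.26875)²/59.26875 = 5.3046
  (18 − 43.25937)²/43.25937 = 14.7491
  (25 − 42.72187)²/42.72187 = 7.3514
  (68 − 55.80000)²/55.80000 = 2.6674
  (15 − 50.56875)²/50.56875 = 25.0181
  (78 − 36.90937)²/36.90937 = 45.7456
  (91 − 54.20625)²/54.20625 = 24.9746
  (32 − 70.80000)²/70.80000 = 21.2633
  (82 − 64.16250)²/64.16250 = 4.9589
  (31 − 46.83125)²/46.83125 = 5.3517
χ² = 7.2643 + 10.8190 + 5.3046 + 14.7491 + 7.3514 + 2.6674 + 25.0181 + 45.7456 + 24.9746 + 21.2633 + 4.9589 + 5.3517 = 175.468

175.468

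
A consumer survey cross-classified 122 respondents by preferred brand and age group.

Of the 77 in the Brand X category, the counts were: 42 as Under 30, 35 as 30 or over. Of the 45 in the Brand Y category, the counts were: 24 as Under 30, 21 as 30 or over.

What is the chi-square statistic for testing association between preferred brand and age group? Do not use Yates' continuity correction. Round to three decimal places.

0.017

Row totals: 77, 45. Column totals: 66, 56. Grand total N = 122.
Expected counts (row total × column total / N):
  Brand X, Under 30: 77×66/122 = 41.6557
  Brand X, 30 or over: 77×56/122 = 35.3443
  Brand Y, Under 30: 45×66/122 = 24.3443
  Brand Y, 30 or over: 45×56/122 = 20.6557
Contributions (O − E)²/E:
  (42 − 41.6557)²/41.6557 = 0.0028
  (35 − 35.3443)²/35.3443 = 0.0034
  (24 − 24.3443)²/24.3443 = 0.0049
  (21 − 20.6557)²/20.6557 = 0.0057
χ² = 0.0028 + 0.0034 + 0.0049 + 0.0057 = 0.017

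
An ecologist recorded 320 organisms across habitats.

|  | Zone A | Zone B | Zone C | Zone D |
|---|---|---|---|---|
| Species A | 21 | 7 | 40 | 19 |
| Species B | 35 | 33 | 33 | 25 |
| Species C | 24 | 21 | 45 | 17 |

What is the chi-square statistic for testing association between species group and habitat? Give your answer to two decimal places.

17.20

Row totals: 87, 126, 107. Column totals: 80, 61, 118, 61. Grand total N = 320.
Expected counts (row total × column total / N):
  Species A, Zone A: 87×80/320 = 21.750
  Species A, Zone B: 87×61/320 = 16.584
  Species A, Zone C: 87×118/320 = 32.081
  Species A, Zone D: 87×61/320 = 16.584
  Species B, Zone A: 126×80/320 = 31.500
  Species B, Zone B: 126×61/320 = 24.019
  Species B, Zone C: 126×118/320 = 46.462
  Species B, Zone D: 126×61/320 = 24.019
  Species C, Zone A: 107×80/320 = 26.750
  Species C, Zone B: 107×61/320 = 20.397
  Species C, Zone C: 107×118/320 = 39.456
  Species C, Zone D: 107×61/320 = 20.397
Contributions (O − E)²/E:
  (21 − 21.750)²/21.750 = 0.0259
  (7 − 16.584)²/16.584 = 5.5387
  (40 − 32.081)²/32.081 = 1.9548
  (19 − 16.584)²/16.584 = 0.3520
  (35 − 31.500)²/31.500 = 0.3889
  (33 − 24.019)²/24.019 = 3.3581
  (33 − 46.462)²/46.462 = 3.9005
  (25 − 24.019)²/24.019 = 0.0401
  (24 − 26.750)²/26.750 = 0.2827
  (21 − 20.397)²/20.397 = 0.0178
  (45 − 39.456)²/39.456 = 0.7790
  (17 − 20.397)²/20.397 = 0.5658
χ² = 0.0259 + 5.5387 + 1.9548 + 0.3520 + 0.3889 + 3.3581 + 3.9005 + 0.0401 + 0.2827 + 0.0178 + 0.7790 + 0.5658 = 17.20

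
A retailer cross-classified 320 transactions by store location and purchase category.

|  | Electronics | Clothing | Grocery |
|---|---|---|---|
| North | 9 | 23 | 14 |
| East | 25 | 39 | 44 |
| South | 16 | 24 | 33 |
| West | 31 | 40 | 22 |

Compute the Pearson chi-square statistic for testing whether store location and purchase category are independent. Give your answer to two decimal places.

Row totals: 46, 108, 73, 93. Column totals: 81, 126, 113. Grand total N = 320.
Expected counts (row total × column total / N):
  North, Electronics: 46×81/320 = 11.6438
  North, Clothing: 46×126/320 = 18.1125
  North, Grocery: 46×113/320 = 16.2437
  East, Electronics: 108×81/320 = 27.3375
  East, Clothing: 108×126/320 = 42.5250
  East, Grocery: 108×113/320 = 38.1375
  South, Electronics: 73×81/320 = 18.4781
  South, Clothing: 73×126/320 = 28.7437
  South, Grocery: 73×113/320 = 25.7781
  West, Electronics: 93×81/320 = 23.5406
  West, Clothing: 93×126/320 = 36.6187
  West, Grocery: 93×113/320 = 32.8406
Contributions (O − E)²/E:
  (9 − 11.6438)²/11.6438 = 0.6003
  (23 − 18.1125)²/18.1125 = 1.3188
  (14 − 16.2437)²/16.2437 = 0.3099
  (25 − 27.3375)²/27.3375 = 0.1999
  (39 − 42.5250)²/42.5250 = 0.2922
  (44 − 38.1375)²/38.1375 = 0.9012
  (16 − 18.4781)²/18.4781 = 0.3323
  (24 − 28.7437)²/28.7437 = 0.7829
  (33 − 25.7781)²/25.7781 = 2.0233
  (31 − 23.5406)²/23.5406 = 2.3637
  (40 − 36.6187)²/36.6187 = 0.3122
  (22 − 32.8406)²/32.8406 = 3.5785
χ² = 0.6003 + 1.3188 + 0.3099 + 0.1999 + 0.2922 + 0.9012 + 0.3323 + 0.7829 + 2.0233 + 2.3637 + 0.3122 + 3.5785 = 13.02

13.02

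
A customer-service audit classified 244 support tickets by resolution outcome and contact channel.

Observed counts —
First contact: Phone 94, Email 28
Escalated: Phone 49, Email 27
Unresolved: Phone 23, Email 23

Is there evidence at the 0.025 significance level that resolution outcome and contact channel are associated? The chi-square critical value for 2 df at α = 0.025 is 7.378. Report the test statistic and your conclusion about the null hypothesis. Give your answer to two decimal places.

11.88; reject H₀

Row totals: 122, 76, 46. Column totals: 166, 78. Grand total N = 244.
Expected counts (row total × column total / N):
  First contact, Phone: 122×166/244 = 83.000
  First contact, Email: 122×78/244 = 39.000
  Escalated, Phone: 76×166/244 = 51.705
  Escalated, Email: 76×78/244 = 24.295
  Unresolved, Phone: 46×166/244 = 31.295
  Unresolved, Email: 46×78/244 = 14.705
Contributions (O − E)²/E:
  (94 − 83.000)²/83.000 = 1.4578
  (28 − 39.000)²/39.000 = 3.1026
  (49 − 51.705)²/51.705 = 0.1415
  (27 − 24.295)²/24.295 = 0.3012
  (23 − 31.295)²/31.295 = 2.1987
  (23 − 14.705)²/14.705 = 4.6792
χ² = 1.4578 + 3.1026 + 0.1415 + 0.3012 + 2.1987 + 4.6792 = 11.88
df = (3−1)(2−1) = 2. Since 11.88 > 7.378, reject the null hypothesis of independence at α = 0.025.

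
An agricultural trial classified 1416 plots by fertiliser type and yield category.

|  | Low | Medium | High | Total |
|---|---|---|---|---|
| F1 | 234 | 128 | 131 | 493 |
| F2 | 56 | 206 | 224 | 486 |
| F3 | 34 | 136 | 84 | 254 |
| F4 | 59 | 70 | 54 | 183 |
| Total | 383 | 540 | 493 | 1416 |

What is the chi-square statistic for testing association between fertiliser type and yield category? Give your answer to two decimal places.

Grand total N = 1416.
Expected counts (row total × column total / N):
  F1, Low: 493×383/1416 = 133.3468
  F1, Medium: 493×540/1416 = 188.0085
  F1, High: 493×493/1416 = 171.6448
  F2, Low: 486×383/1416 = 131.4534
  F2, Medium: 486×540/1416 = 185.3390
  F2, High: 486×493/1416 = 169.2076
  F3, Low: 254×383/1416 = 68.7020
  F3, Medium: 254×540/1416 = 96.8644
  F3, High: 254×493/1416 = 88.4336
  F4, Low: 183×383/1416 = 49.4979
  F4, Medium: 183×540/1416 = 69.7881
  F4, High: 183×493/1416 = 63.7140
Contributions (O − E)²/E:
  (234 − 133.3468)²/133.3468 = 75.9753
  (128 − 188.0085)²/188.0085 = 19.1535
  (131 − 171.6448)²/171.6448 = 9.6245
  (56 − 131.4534)²/131.4534 = 43.3098
  (206 − 185.3390)²/185.3390 = 2.3032
  (224 − 169.2076)²/169.2076 = 17.7427
  (34 − 68.7020)²/68.7020 = 17.5283
  (136 − 96.8644)²/96.8644 = 15.8117
  (84 − 88.4336)²/88.4336 = 0.2223
  (59 − 49.4979)²/49.4979 = 1.8241
  (70 − 69.7881)²/69.7881 = 0.0006
  (54 − 63.7140)²/63.7140 = 1.4810
χ² = 75.9753 + 19.1535 + 9.6245 + 43.3098 + 2.3032 + 17.7427 + 17.5283 + 15.8117 + 0.2223 + 1.8241 + 0.0006 + 1.4810 = 204.98

204.98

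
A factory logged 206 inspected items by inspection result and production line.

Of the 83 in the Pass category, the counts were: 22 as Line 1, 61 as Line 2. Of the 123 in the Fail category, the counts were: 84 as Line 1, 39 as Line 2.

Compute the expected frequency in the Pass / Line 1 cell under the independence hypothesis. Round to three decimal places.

Row total (Pass) = 83; column total (Line 1) = 106; grand total N = 206.
Expected count = (row total × column total) / N = 83 × 106 / 206 = 42.709.

42.709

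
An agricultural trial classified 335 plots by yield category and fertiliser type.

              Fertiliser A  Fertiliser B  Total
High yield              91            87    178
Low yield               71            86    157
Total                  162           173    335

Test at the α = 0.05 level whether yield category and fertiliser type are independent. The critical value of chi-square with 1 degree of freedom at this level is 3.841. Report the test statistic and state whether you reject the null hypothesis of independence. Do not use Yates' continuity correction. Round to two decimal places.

1.16; fail to reject H₀

Grand total N = 335.
Expected counts (row total × column total / N):
  High yield, Fertiliser A: 178×162/335 = 86.078
  High yield, Fertiliser B: 178×173/335 = 91.922
  Low yield, Fertiliser A: 157×162/335 = 75.922
  Low yield, Fertiliser B: 157×173/335 = 81.078
Contributions (O − E)²/E:
  (91 − 86.078)²/86.078 = 0.2814
  (87 − 91.922)²/91.922 = 0.2636
  (71 − 75.922)²/75.922 = 0.3191
  (86 − 81.078)²/81.078 = 0.2988
χ² = 0.2814 + 0.2636 + 0.3191 + 0.2988 = 1.16
df = (2−1)(2−1) = 1. Since 1.16 < 3.841, fail to reject the null hypothesis of independence at α = 0.05.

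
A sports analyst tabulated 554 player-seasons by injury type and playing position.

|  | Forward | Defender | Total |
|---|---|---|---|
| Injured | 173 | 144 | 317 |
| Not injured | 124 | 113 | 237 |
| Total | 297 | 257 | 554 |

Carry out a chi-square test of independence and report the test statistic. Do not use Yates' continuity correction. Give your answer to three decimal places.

0.277

Grand total N = 554.
Expected counts (row total × column total / N):
  Injured, Forward: 317×297/554 = 169.9440
  Injured, Defender: 317×257/554 = 147.0560
  Not injured, Forward: 237×297/554 = 127.0560
  Not injured, Defender: 237×257/554 = 109.9440
Contributions (O − E)²/E:
  (173 − 169.9440)²/169.9440 = 0.0550
  (144 − 147.0560)²/147.0560 = 0.0635
  (124 − 127.0560)²/127.0560 = 0.0735
  (113 − 109.9440)²/109.9440 = 0.0849
χ² = 0.0550 + 0.0635 + 0.0735 + 0.0849 = 0.277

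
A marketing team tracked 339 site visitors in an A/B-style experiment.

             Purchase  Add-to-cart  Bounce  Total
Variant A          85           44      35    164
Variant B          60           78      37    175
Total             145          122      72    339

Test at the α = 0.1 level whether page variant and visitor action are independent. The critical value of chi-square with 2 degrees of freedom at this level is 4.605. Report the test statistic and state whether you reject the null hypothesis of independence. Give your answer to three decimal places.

13.499; reject H₀

Grand total N = 339.
Expected counts (row total × column total / N):
  Variant A, Purchase: 164×145/339 = 70.1475
  Variant A, Add-to-cart: 164×122/339 = 59.0206
  Variant A, Bounce: 164×72/339 = 34.8319
  Variant B, Purchase: 175×145/339 = 74.8525
  Variant B, Add-to-cart: 175×122/339 = 62.9794
  Variant B, Bounce: 175×72/339 = 37.1681
Contributions (O − E)²/E:
  (85 − 70.1475)²/70.1475 = 3.1448
  (44 − 59.0206)²/59.0206 = 3.8227
  (35 − 34.8319)²/34.8319 = 0.0008
  (60 − 74.8525)²/74.8525 = 2.9471
  (78 − 62.9794)²/62.9794 = 3.5824
  (37 − 37.1681)²/37.1681 = 0.0008
χ² = 3.1448 + 3.8227 + 0.0008 + 2.9471 + 3.5824 + 0.0008 = 13.499
df = (2−1)(3−1) = 2. Since 13.499 > 4.605, reject the null hypothesis of independence at α = 0.1.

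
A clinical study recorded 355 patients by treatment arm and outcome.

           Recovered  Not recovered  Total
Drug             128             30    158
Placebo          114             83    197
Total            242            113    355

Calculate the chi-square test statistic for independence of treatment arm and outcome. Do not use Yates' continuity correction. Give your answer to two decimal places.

21.65

Grand total N = 355.
Expected counts (row total × column total / N):
  Drug, Recovered: 158×242/355 = 107.707
  Drug, Not recovered: 158×113/355 = 50.293
  Placebo, Recovered: 197×242/355 = 134.293
  Placebo, Not recovered: 197×113/355 = 62.707
Contributions (O − E)²/E:
  (128 − 107.707)²/107.707 = 3.8234
  (30 − 50.293)²/50.293 = 8.1881
  (114 − 134.293)²/134.293 = 3.0665
  (83 − 62.707)²/62.707 = 6.5671
χ² = 3.8234 + 8.1881 + 3.0665 + 6.5671 = 21.65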